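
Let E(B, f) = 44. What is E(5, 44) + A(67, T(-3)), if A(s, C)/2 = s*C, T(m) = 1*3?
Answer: 446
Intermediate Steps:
T(m) = 3
A(s, C) = 2*C*s (A(s, C) = 2*(s*C) = 2*(C*s) = 2*C*s)
E(5, 44) + A(67, T(-3)) = 44 + 2*3*67 = 44 + 402 = 446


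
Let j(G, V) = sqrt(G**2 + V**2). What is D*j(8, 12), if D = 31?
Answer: 124*sqrt(13) ≈ 447.09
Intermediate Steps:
D*j(8, 12) = 31*sqrt(8**2 + 12**2) = 31*sqrt(64 + 144) = 31*sqrt(208) = 31*(4*sqrt(13)) = 124*sqrt(13)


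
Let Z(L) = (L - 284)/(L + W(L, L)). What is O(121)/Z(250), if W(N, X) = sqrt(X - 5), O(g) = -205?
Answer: 25625/17 + 1435*sqrt(5)/34 ≈ 1601.7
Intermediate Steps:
W(N, X) = sqrt(-5 + X)
Z(L) = (-284 + L)/(L + sqrt(-5 + L)) (Z(L) = (L - 284)/(L + sqrt(-5 + L)) = (-284 + L)/(L + sqrt(-5 + L)))
O(121)/Z(250) = -205*(250 + sqrt(-5 + 250))/(-284 + 250) = -(-25625/17 - 1435*sqrt(5)/34) = -205*(-125/17 - 7*sqrt(5)/34) = 25625/17 + 1435*sqrt(5)/34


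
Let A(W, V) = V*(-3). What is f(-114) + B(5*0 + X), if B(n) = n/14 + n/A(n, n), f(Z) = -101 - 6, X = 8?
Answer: -2242/21 ≈ -106.76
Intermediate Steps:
f(Z) = -107
A(W, V) = -3*V
B(n) = -⅓ + n/14 (B(n) = n/14 + n/((-3*n)) = n*(1/14) + n*(-1/(3*n)) = n/14 - ⅓ = -⅓ + n/14)
f(-114) + B(5*0 + X) = -107 + (-⅓ + (5*0 + 8)/14) = -107 + (-⅓ + (0 + 8)/14) = -107 + (-⅓ + (1/14)*8) = -107 + (-⅓ + 4/7) = -107 + 5/21 = -2242/21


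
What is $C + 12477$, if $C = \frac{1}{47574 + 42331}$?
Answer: $\frac{1121744686}{89905} \approx 12477.0$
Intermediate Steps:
$C = \frac{1}{89905} \approx 1.1123 \cdot 10^{-5}$
$C + 12477 = \frac{1}{89905} + 12477 = \frac{1121744686}{89905}$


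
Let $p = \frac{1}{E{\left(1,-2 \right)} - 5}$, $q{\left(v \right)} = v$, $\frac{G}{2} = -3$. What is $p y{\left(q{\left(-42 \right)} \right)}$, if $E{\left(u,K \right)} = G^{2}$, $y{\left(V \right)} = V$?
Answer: $- \frac{42}{31} \approx -1.3548$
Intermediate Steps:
$G = -6$ ($G = 2 \left(-3\right) = -6$)
$E{\left(u,K \right)} = 36$ ($E{\left(u,K \right)} = \left(-6\right)^{2} = 36$)
$p = \frac{1}{31}$ ($p = \frac{1}{36 - 5} = \frac{1}{31} \approx 0.032258$)
$p y{\left(q{\left(-42 \right)} \right)} = \frac{1}{31} \left(-42\right) = - \frac{42}{31}$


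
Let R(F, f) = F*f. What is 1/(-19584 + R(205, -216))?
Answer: -1/63864 ≈ -1.5658e-5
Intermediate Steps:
1/(-19584 + R(205, -216)) = 1/(-19584 + 205*(-216)) = 1/(-19584 - 44280) = 1/(-63864) = -1/63864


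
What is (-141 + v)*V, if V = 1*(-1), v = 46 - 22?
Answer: 117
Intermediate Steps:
v = 24
V = -1
(-141 + v)*V = (-141 + 24)*(-1) = -117*(-1) = 117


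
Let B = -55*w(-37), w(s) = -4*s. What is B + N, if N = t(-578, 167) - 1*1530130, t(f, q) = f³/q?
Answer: -449991642/167 ≈ -2.6946e+6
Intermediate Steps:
N = -448632262/167 (N = (-578)³/167 - 1*1530130 = -193100552*1/167 - 1530130 = -193100552/167 - 1530130 = -448632262/167 ≈ -2.6864e+6)
B = -8140 (B = -(-220)*(-37) = -55*148 = -8140)
B + N = -8140 - 448632262/167 = -449991642/167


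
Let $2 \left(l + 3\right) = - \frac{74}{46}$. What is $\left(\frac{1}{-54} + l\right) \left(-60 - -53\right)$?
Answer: $\frac{16618}{621} \approx 26.76$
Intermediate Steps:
$l = - \frac{175}{46}$ ($l = -3 + \frac{\left(-74\right) \frac{1}{46}}{2} = -3 + \frac{1}{2} \left(- \frac{37}{23}\right) = -3 - \frac{37}{46} = - \frac{175}{46} \approx -3.8043$)
$\left(\frac{1}{-54} + l\right) \left(-60 - -53\right) = \left(\frac{1}{-54} - \frac{175}{46}\right) \left(-60 - -53\right) = \left(- \frac{1}{54} - \frac{175}{46}\right) \left(-60 + 53\right) = \left(- \frac{2374}{621}\right) \left(-7\right) = \frac{16618}{621}$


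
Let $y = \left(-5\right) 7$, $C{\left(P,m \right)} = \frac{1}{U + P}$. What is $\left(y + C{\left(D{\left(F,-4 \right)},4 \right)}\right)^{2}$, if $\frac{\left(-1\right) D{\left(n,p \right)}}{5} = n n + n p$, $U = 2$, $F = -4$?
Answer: $\frac{30591961}{24964} \approx 1225.4$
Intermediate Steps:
$D{\left(n,p \right)} = - 5 n^{2} - 5 n p$ ($D{\left(n,p \right)} = - 5 \left(n n + n p\right) = - 5 \left(n^{2} + n p\right) = - 5 n^{2} - 5 n p$)
$C{\left(P,m \right)} = \frac{1}{2 + P}$
$y = -35$
$\left(y + C{\left(D{\left(F,-4 \right)},4 \right)}\right)^{2} = \left(-35 + \frac{1}{2 - - 20 \left(-4 - 4\right)}\right)^{2} = \left(-35 + \frac{1}{2 - \left(-20\right) \left(-8\right)}\right)^{2} = \left(-35 + \frac{1}{2 - 160}\right)^{2} = \left(-35 + \frac{1}{-158}\right)^{2} = \left(-35 - \frac{1}{158}\right)^{2} = \left(- \frac{5531}{158}\right)^{2} = \frac{30591961}{24964}$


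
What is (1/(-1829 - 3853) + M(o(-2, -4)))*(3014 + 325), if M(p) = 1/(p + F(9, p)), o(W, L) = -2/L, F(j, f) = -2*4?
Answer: -4221609/9470 ≈ -445.79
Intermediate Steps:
F(j, f) = -8
M(p) = 1/(-8 + p) (M(p) = 1/(p - 8) = 1/(-8 + p))
(1/(-1829 - 3853) + M(o(-2, -4)))*(3014 + 325) = (1/(-1829 - 3853) + 1/(-8 - 2/(-4)))*(3014 + 325) = (1/(-5682) + 1/(-8 - 2*(-¼)))*3339 = (-1/5682 + 1/(-8 + ½))*3339 = (-1/5682 + 1/(-15/2))*3339 = (-1/5682 - 2/15)*3339 = -3793/28410*3339 = -4221609/9470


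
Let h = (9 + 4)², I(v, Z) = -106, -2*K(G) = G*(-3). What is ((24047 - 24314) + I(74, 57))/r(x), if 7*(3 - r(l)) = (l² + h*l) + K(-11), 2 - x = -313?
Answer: 5222/304845 ≈ 0.017130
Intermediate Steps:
K(G) = 3*G/2 (K(G) = -G*(-3)/2 = -(-3)*G/2 = 3*G/2)
x = 315 (x = 2 - 1*(-313) = 2 + 313 = 315)
h = 169 (h = 13² = 169)
r(l) = 75/14 - 169*l/7 - l²/7 (r(l) = 3 - ((l² + 169*l) + (3/2)*(-11))/7 = 3 - ((l² + 169*l) - 33/2)/7 = 3 - (-33/2 + l² + 169*l)/7 = 3 + (33/14 - 169*l/7 - l²/7) = 75/14 - 169*l/7 - l²/7)
((24047 - 24314) + I(74, 57))/r(x) = ((24047 - 24314) - 106)/(75/14 - 169/7*315 - ⅐*315²) = (-267 - 106)/(75/14 - 7605 - ⅐*99225) = -373/(75/14 - 7605 - 14175) = -373/(-304845/14) = -373*(-14/304845) = 5222/304845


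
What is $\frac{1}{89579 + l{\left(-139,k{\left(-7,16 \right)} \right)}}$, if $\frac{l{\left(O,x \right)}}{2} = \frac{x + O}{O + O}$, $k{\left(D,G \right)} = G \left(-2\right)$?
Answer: $\frac{139}{12451652} \approx 1.1163 \cdot 10^{-5}$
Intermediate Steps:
$k{\left(D,G \right)} = - 2 G$
$l{\left(O,x \right)} = \frac{O + x}{O}$ ($l{\left(O,x \right)} = 2 \frac{x + O}{O + O} = 2 \frac{O + x}{2 O} = \frac{O + x}{O}$)
$\frac{1}{89579 + l{\left(-139,k{\left(-7,16 \right)} \right)}} = \frac{1}{89579 + \frac{-139 - 32}{-139}} = \frac{1}{89579 - \frac{-139 - 32}{139}} = \frac{1}{89579 - - \frac{171}{139}} = \frac{1}{89579 + \frac{171}{139}} = \frac{1}{\frac{12451652}{139}} = \frac{139}{12451652}$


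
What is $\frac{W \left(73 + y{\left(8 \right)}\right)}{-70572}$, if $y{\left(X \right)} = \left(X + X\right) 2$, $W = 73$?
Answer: $- \frac{2555}{23524} \approx -0.10861$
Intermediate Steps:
$y{\left(X \right)} = 4 X$ ($y{\left(X \right)} = 2 X 2 = 4 X$)
$\frac{W \left(73 + y{\left(8 \right)}\right)}{-70572} = \frac{73 \left(73 + 4 \cdot 8\right)}{-70572} = 73 \left(73 + 32\right) \left(- \frac{1}{70572}\right) = 73 \cdot 105 \left(- \frac{1}{70572}\right) = 7665 \left(- \frac{1}{70572}\right) = - \frac{2555}{23524}$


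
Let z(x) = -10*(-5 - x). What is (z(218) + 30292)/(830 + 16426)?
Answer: 16261/8628 ≈ 1.8847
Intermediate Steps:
z(x) = 50 + 10*x
(z(218) + 30292)/(830 + 16426) = ((50 + 10*218) + 30292)/(830 + 16426) = ((50 + 2180) + 30292)/17256 = (2230 + 30292)*(1/17256) = 32522*(1/17256) = 16261/8628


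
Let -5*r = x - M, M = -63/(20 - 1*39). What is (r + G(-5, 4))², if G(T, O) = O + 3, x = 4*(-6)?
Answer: 1401856/9025 ≈ 155.33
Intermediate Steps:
x = -24
M = 63/19 (M = -63/(20 - 39) = -63/(-19) = -63*(-1/19) = 63/19 ≈ 3.3158)
G(T, O) = 3 + O
r = 519/95 (r = -(-24 - 1*63/19)/5 = -(-24 - 63/19)/5 = -⅕*(-519/19) = 519/95 ≈ 5.4632)
(r + G(-5, 4))² = (519/95 + (3 + 4))² = (519/95 + 7)² = (1184/95)² = 1401856/9025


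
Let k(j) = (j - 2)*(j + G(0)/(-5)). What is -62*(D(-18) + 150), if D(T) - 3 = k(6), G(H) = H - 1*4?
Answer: -55862/5 ≈ -11172.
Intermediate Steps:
G(H) = -4 + H (G(H) = H - 4 = -4 + H)
k(j) = (-2 + j)*(4/5 + j) (k(j) = (j - 2)*(j + (-4 + 0)/(-5)) = (-2 + j)*(j - 4*(-1/5)) = (-2 + j)*(j + 4/5) = (-2 + j)*(4/5 + j))
D(T) = 151/5 (D(T) = 3 + (-8/5 + 6**2 - 6/5*6) = 3 + (-8/5 + 36 - 36/5) = 3 + 136/5 = 151/5)
-62*(D(-18) + 150) = -62*(151/5 + 150) = -62*901/5 = -55862/5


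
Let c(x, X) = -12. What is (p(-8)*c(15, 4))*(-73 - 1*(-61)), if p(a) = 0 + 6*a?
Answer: -6912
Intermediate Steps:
p(a) = 6*a
(p(-8)*c(15, 4))*(-73 - 1*(-61)) = ((6*(-8))*(-12))*(-73 - 1*(-61)) = (-48*(-12))*(-73 + 61) = 576*(-12) = -6912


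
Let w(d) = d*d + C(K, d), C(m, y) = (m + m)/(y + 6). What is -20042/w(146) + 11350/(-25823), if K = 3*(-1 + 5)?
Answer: -14430176204/10458495761 ≈ -1.3798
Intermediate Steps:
K = 12 (K = 3*4 = 12)
C(m, y) = 2*m/(6 + y) (C(m, y) = (2*m)/(6 + y) = 2*m/(6 + y))
w(d) = d² + 24/(6 + d) (w(d) = d*d + 2*12/(6 + d) = d² + 24/(6 + d))
-20042/w(146) + 11350/(-25823) = -20042*(6 + 146)/(24 + 146²*(6 + 146)) + 11350/(-25823) = -20042*152/(24 + 21316*152) + 11350*(-1/25823) = -20042*152/(24 + 3240032) - 11350/25823 = -20042/((1/152)*3240056) - 11350/25823 = -20042/405007/19 - 11350/25823 = -20042*19/405007 - 11350/25823 = -380798/405007 - 11350/25823 = -14430176204/10458495761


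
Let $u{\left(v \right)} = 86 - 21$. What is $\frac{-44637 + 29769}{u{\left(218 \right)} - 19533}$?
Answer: $\frac{3717}{4867} \approx 0.76371$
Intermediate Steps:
$u{\left(v \right)} = 65$
$\frac{-44637 + 29769}{u{\left(218 \right)} - 19533} = \frac{-44637 + 29769}{65 - 19533} = - \frac{14868}{-19468} = \left(-14868\right) \left(- \frac{1}{19468}\right) = \frac{3717}{4867}$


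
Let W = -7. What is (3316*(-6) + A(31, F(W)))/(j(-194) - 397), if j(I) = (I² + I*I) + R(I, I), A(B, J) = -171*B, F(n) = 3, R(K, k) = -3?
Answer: -25197/74872 ≈ -0.33653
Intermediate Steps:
j(I) = -3 + 2*I² (j(I) = (I² + I*I) - 3 = (I² + I²) - 3 = 2*I² - 3 = -3 + 2*I²)
(3316*(-6) + A(31, F(W)))/(j(-194) - 397) = (3316*(-6) - 171*31)/((-3 + 2*(-194)²) - 397) = (-19896 - 5301)/((-3 + 2*37636) - 397) = -25197/((-3 + 75272) - 397) = -25197/(75269 - 397) = -25197/74872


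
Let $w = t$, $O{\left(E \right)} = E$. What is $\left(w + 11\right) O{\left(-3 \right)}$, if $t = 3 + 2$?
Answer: $-48$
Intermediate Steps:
$t = 5$
$w = 5$
$\left(w + 11\right) O{\left(-3 \right)} = \left(5 + 11\right) \left(-3\right) = 16 \left(-3\right) = -48$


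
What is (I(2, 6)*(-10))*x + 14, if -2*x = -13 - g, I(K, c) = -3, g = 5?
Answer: 284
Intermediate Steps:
x = 9 (x = -(-13 - 1*5)/2 = -(-13 - 5)/2 = -½*(-18) = 9)
(I(2, 6)*(-10))*x + 14 = -3*(-10)*9 + 14 = 30*9 + 14 = 270 + 14 = 284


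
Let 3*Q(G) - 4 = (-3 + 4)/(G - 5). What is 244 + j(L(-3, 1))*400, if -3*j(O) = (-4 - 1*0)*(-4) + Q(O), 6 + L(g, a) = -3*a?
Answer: -130028/63 ≈ -2063.9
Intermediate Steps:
L(g, a) = -6 - 3*a
Q(G) = 4/3 + 1/(3*(-5 + G)) (Q(G) = 4/3 + ((-3 + 4)/(G - 5))/3 = 4/3 + (1/(-5 + G))/3 = 4/3 + 1/(3*(-5 + G)))
j(O) = -16/3 - (-19 + 4*O)/(9*(-5 + O)) (j(O) = -((-4 - 1*0)*(-4) + (-19 + 4*O)/(3*(-5 + O)))/3 = -((-4 + 0)*(-4) + (-19 + 4*O)/(3*(-5 + O)))/3 = -(-4*(-4) + (-19 + 4*O)/(3*(-5 + O)))/3 = -(16 + (-19 + 4*O)/(3*(-5 + O)))/3 = -16/3 - (-19 + 4*O)/(9*(-5 + O)))
244 + j(L(-3, 1))*400 = 244 + ((259 - 52*(-6 - 3*1))/(9*(-5 + (-6 - 3*1))))*400 = 244 + ((259 - 52*(-6 - 3))/(9*(-5 + (-6 - 3))))*400 = 244 + ((259 - 52*(-9))/(9*(-5 - 9)))*400 = 244 + ((⅑)*(259 + 468)/(-14))*400 = 244 + ((⅑)*(-1/14)*727)*400 = 244 - 727/126*400 = 244 - 145400/63 = -130028/63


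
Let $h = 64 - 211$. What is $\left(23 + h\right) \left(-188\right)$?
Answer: $23312$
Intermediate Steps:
$h = -147$ ($h = 64 - 211 = -147$)
$\left(23 + h\right) \left(-188\right) = \left(23 - 147\right) \left(-188\right) = \left(-124\right) \left(-188\right) = 23312$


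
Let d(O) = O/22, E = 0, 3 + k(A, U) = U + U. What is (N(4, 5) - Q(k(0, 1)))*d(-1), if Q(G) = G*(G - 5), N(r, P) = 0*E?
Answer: 3/11 ≈ 0.27273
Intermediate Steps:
k(A, U) = -3 + 2*U (k(A, U) = -3 + (U + U) = -3 + 2*U)
d(O) = O/22 (d(O) = O*(1/22) = O/22)
N(r, P) = 0 (N(r, P) = 0*0 = 0)
Q(G) = G*(-5 + G)
(N(4, 5) - Q(k(0, 1)))*d(-1) = (0 - (-3 + 2*1)*(-5 + (-3 + 2*1)))*((1/22)*(-1)) = (0 - (-3 + 2)*(-5 + (-3 + 2)))*(-1/22) = (0 - (-1)*(-5 - 1))*(-1/22) = (0 - (-1)*(-6))*(-1/22) = (0 - 1*6)*(-1/22) = (0 - 6)*(-1/22) = -6*(-1/22) = 3/11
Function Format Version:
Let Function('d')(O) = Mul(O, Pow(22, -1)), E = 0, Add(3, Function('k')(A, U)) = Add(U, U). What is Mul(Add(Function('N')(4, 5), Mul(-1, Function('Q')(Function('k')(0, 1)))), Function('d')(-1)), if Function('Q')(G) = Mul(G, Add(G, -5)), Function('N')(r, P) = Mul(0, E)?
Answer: Rational(3, 11) ≈ 0.27273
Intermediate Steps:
Function('k')(A, U) = Add(-3, Mul(2, U)) (Function('k')(A, U) = Add(-3, Add(U, U)) = Add(-3, Mul(2, U)))
Function('d')(O) = Mul(Rational(1, 22), O) (Function('d')(O) = Mul(O, Rational(1, 22)) = Mul(Rational(1, 22), O))
Function('N')(r, P) = 0 (Function('N')(r, P) = Mul(0, 0) = 0)
Function('Q')(G) = Mul(G, Add(-5, G))
Mul(Add(Function('N')(4, 5), Mul(-1, Function('Q')(Function('k')(0, 1)))), Function('d')(-1)) = Mul(Add(0, Mul(-1, Mul(Add(-3, Mul(2, 1)), Add(-5, Add(-3, Mul(2, 1)))))), Mul(Rational(1, 22), -1)) = Mul(Add(0, Mul(-1, Mul(Add(-3, 2), Add(-5, Add(-3, 2))))), Rational(-1, 22)) = Mul(Add(0, Mul(-1, Mul(-1, Add(-5, -1)))), Rational(-1, 22)) = Mul(Add(0, Mul(-1, Mul(-1, -6))), Rational(-1, 22)) = Mul(Add(0, Mul(-1, 6)), Rational(-1, 22)) = Mul(Add(0, -6), Rational(-1, 22)) = Mul(-6, Rational(-1, 22)) = Rational(3, 11)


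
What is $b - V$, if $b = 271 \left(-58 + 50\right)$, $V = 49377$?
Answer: $-51545$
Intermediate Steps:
$b = -2168$ ($b = 271 \left(-8\right) = -2168$)
$b - V = -2168 - 49377 = -51545$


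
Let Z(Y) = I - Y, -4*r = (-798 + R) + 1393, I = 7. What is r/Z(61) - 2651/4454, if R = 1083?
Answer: 1725299/240516 ≈ 7.1733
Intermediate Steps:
r = -839/2 (r = -((-798 + 1083) + 1393)/4 = -(285 + 1393)/4 = -1/4*1678 = -839/2 ≈ -419.50)
Z(Y) = 7 - Y
r/Z(61) - 2651/4454 = -839/(2*(7 - 1*61)) - 2651/4454 = -839/(2*(7 - 61)) - 2651*1/4454 = -839/2/(-54) - 2651/4454 = -839/2*(-1/54) - 2651/4454 = 839/108 - 2651/4454 = 1725299/240516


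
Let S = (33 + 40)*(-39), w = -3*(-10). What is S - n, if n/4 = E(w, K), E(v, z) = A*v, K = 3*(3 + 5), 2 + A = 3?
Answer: -2967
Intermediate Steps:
A = 1 (A = -2 + 3 = 1)
w = 30
K = 24 (K = 3*8 = 24)
E(v, z) = v (E(v, z) = 1*v = v)
n = 120 (n = 4*30 = 120)
S = -2847 (S = 73*(-39) = -2847)
S - n = -2847 - 1*120 = -2847 - 120 = -2967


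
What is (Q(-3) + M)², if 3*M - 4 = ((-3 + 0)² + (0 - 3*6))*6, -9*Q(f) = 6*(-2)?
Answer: 2116/9 ≈ 235.11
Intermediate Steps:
Q(f) = 4/3 (Q(f) = -2*(-2)/3 = -⅑*(-12) = 4/3)
M = -50/3 (M = 4/3 + (((-3 + 0)² + (0 - 3*6))*6)/3 = 4/3 + (((-3)² + (0 - 18))*6)/3 = 4/3 + ((9 - 18)*6)/3 = 4/3 + (-9*6)/3 = 4/3 + (⅓)*(-54) = 4/3 - 18 = -50/3 ≈ -16.667)
(Q(-3) + M)² = (4/3 - 50/3)² = (-46/3)² = 2116/9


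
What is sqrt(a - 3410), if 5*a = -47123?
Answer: I*sqrt(320865)/5 ≈ 113.29*I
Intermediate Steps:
a = -47123/5 (a = (1/5)*(-47123) = -47123/5 ≈ -9424.6)
sqrt(a - 3410) = sqrt(-47123/5 - 3410) = sqrt(-64173/5) = I*sqrt(320865)/5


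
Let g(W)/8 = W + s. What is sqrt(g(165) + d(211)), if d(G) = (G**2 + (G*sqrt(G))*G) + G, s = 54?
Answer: sqrt(46484 + 44521*sqrt(211)) ≈ 832.58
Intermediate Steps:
g(W) = 432 + 8*W (g(W) = 8*(W + 54) = 8*(54 + W) = 432 + 8*W)
d(G) = G + G**2 + G**(5/2) (d(G) = (G**2 + G**(3/2)*G) + G = (G**2 + G**(5/2)) + G = G + G**2 + G**(5/2))
sqrt(g(165) + d(211)) = sqrt((432 + 8*165) + (211 + 211**2 + 211**(5/2))) = sqrt((432 + 1320) + (211 + 44521 + 44521*sqrt(211))) = sqrt(1752 + (44732 + 44521*sqrt(211))) = sqrt(46484 + 44521*sqrt(211))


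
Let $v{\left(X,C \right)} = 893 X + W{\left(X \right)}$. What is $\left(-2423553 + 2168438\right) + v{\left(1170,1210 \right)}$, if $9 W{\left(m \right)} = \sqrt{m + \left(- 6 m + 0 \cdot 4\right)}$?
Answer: $789695 + \frac{5 i \sqrt{26}}{3} \approx 7.897 \cdot 10^{5} + 8.4984 i$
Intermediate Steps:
$W{\left(m \right)} = \frac{\sqrt{5} \sqrt{- m}}{9}$ ($W{\left(m \right)} = \frac{\sqrt{m + \left(- 6 m + 0 \cdot 4\right)}}{9} = \frac{\sqrt{m + \left(- 6 m + 0\right)}}{9} = \frac{\sqrt{m - 6 m}}{9} = \frac{\sqrt{- 5 m}}{9} = \frac{\sqrt{5} \sqrt{- m}}{9}$)
$v{\left(X,C \right)} = 893 X + \frac{\sqrt{5} \sqrt{- X}}{9}$
$\left(-2423553 + 2168438\right) + v{\left(1170,1210 \right)} = \left(-2423553 + 2168438\right) + \left(893 \cdot 1170 + \frac{\sqrt{5} \sqrt{\left(-1\right) 1170}}{9}\right) = -255115 + \left(1044810 + \frac{\sqrt{5} \sqrt{-1170}}{9}\right) = -255115 + \left(1044810 + \frac{\sqrt{5} \cdot 3 i \sqrt{130}}{9}\right) = -255115 + \left(1044810 + \frac{5 i \sqrt{26}}{3}\right) = 789695 + \frac{5 i \sqrt{26}}{3}$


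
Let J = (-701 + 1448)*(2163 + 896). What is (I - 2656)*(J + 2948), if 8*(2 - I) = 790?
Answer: -25193399231/4 ≈ -6.2984e+9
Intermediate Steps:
I = -387/4 (I = 2 - 1/8*790 = 2 - 395/4 = -387/4 ≈ -96.750)
J = 2285073 (J = 747*3059 = 2285073)
(I - 2656)*(J + 2948) = (-387/4 - 2656)*(2285073 + 2948) = -11011/4*2288021 = -25193399231/4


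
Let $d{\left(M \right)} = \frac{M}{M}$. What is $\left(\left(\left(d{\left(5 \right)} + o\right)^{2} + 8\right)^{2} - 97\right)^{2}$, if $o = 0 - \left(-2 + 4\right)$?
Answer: $256$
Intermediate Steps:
$d{\left(M \right)} = 1$
$o = -2$ ($o = 0 - 2 = -2$)
$\left(\left(\left(d{\left(5 \right)} + o\right)^{2} + 8\right)^{2} - 97\right)^{2} = \left(\left(\left(1 - 2\right)^{2} + 8\right)^{2} - 97\right)^{2} = \left(\left(\left(-1\right)^{2} + 8\right)^{2} - 97\right)^{2} = \left(\left(1 + 8\right)^{2} - 97\right)^{2} = \left(9^{2} - 97\right)^{2} = \left(81 - 97\right)^{2} = \left(-16\right)^{2} = 256$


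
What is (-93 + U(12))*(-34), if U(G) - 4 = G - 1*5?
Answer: 2788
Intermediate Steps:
U(G) = -1 + G (U(G) = 4 + (G - 1*5) = 4 + (G - 5) = 4 + (-5 + G) = -1 + G)
(-93 + U(12))*(-34) = (-93 + (-1 + 12))*(-34) = (-93 + 11)*(-34) = -82*(-34) = 2788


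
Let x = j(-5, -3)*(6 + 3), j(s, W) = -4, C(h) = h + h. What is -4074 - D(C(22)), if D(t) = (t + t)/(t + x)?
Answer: -4085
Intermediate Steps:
C(h) = 2*h
x = -36 (x = -4*(6 + 3) = -4*9 = -36)
D(t) = 2*t/(-36 + t) (D(t) = (t + t)/(t - 36) = (2*t)/(-36 + t) = 2*t/(-36 + t))
-4074 - D(C(22)) = -4074 - 2*2*22/(-36 + 2*22) = -4074 - 2*44/(-36 + 44) = -4074 - 2*44/8 = -4074 - 1*11 = -4074 - 11 = -4085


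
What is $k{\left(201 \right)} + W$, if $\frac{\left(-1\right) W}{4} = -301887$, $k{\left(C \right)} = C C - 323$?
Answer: $1247626$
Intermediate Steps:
$k{\left(C \right)} = -323 + C^{2}$ ($k{\left(C \right)} = C^{2} - 323 = -323 + C^{2}$)
$W = 1207548$ ($W = \left(-4\right) \left(-301887\right) = 1207548$)
$k{\left(201 \right)} + W = \left(-323 + 201^{2}\right) + 1207548 = \left(-323 + 40401\right) + 1207548 = 40078 + 1207548 = 1247626$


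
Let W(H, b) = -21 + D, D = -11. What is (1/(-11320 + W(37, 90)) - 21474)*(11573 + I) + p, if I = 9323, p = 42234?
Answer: -636674751542/1419 ≈ -4.4868e+8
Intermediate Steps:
W(H, b) = -32 (W(H, b) = -21 - 11 = -32)
(1/(-11320 + W(37, 90)) - 21474)*(11573 + I) + p = (1/(-11320 - 32) - 21474)*(11573 + 9323) + 42234 = (1/(-11352) - 21474)*20896 + 42234 = (-1/11352 - 21474)*20896 + 42234 = -243772849/11352*20896 + 42234 = -636734681588/1419 + 42234 = -636674751542/1419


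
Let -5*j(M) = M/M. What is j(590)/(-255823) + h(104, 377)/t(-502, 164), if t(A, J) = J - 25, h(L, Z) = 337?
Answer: 431061894/177796985 ≈ 2.4245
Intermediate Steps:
j(M) = -⅕ (j(M) = -M/(5*M) = -⅕*1 = -⅕)
t(A, J) = -25 + J
j(590)/(-255823) + h(104, 377)/t(-502, 164) = -⅕/(-255823) + 337/(-25 + 164) = -⅕*(-1/255823) + 337/139 = 1/1279115 + 337*(1/139) = 1/1279115 + 337/139 = 431061894/177796985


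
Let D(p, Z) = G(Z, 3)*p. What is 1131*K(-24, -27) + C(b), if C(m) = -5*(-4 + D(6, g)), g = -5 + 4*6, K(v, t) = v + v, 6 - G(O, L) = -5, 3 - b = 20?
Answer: -54598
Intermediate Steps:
b = -17 (b = 3 - 1*20 = 3 - 20 = -17)
G(O, L) = 11 (G(O, L) = 6 - 1*(-5) = 6 + 5 = 11)
K(v, t) = 2*v
g = 19 (g = -5 + 24 = 19)
D(p, Z) = 11*p
C(m) = -310 (C(m) = -5*(-4 + 11*6) = -5*(-4 + 66) = -5*62 = -310)
1131*K(-24, -27) + C(b) = 1131*(2*(-24)) - 310 = 1131*(-48) - 310 = -54288 - 310 = -54598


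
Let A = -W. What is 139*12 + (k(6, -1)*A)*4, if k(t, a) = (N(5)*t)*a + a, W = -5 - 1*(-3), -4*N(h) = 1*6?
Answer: 1732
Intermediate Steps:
N(h) = -3/2 (N(h) = -6/4 = -1/4*6 = -3/2)
W = -2 (W = -5 + 3 = -2)
A = 2 (A = -1*(-2) = 2)
k(t, a) = a - 3*a*t/2 (k(t, a) = (-3*t/2)*a + a = -3*a*t/2 + a = a - 3*a*t/2)
139*12 + (k(6, -1)*A)*4 = 139*12 + (((1/2)*(-1)*(2 - 3*6))*2)*4 = 1668 + (((1/2)*(-1)*(2 - 18))*2)*4 = 1668 + (((1/2)*(-1)*(-16))*2)*4 = 1668 + (8*2)*4 = 1668 + 16*4 = 1668 + 64 = 1732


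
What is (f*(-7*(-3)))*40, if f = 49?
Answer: 41160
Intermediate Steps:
(f*(-7*(-3)))*40 = (49*(-7*(-3)))*40 = (49*21)*40 = 1029*40 = 41160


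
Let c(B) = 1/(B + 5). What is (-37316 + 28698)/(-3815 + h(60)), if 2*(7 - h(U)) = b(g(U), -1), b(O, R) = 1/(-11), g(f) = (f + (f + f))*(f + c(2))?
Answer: 189596/83775 ≈ 2.2632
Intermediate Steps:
c(B) = 1/(5 + B)
g(f) = 3*f*(⅐ + f) (g(f) = (f + (f + f))*(f + 1/(5 + 2)) = (f + 2*f)*(f + 1/7) = (3*f)*(f + ⅐) = (3*f)*(⅐ + f) = 3*f*(⅐ + f))
b(O, R) = -1/11
h(U) = 155/22 (h(U) = 7 - ½*(-1/11) = 7 + 1/22 = 155/22)
(-37316 + 28698)/(-3815 + h(60)) = (-37316 + 28698)/(-3815 + 155/22) = -8618/(-83775/22) = -8618*(-22/83775) = 189596/83775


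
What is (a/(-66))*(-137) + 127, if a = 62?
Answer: 8438/33 ≈ 255.70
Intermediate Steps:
(a/(-66))*(-137) + 127 = (62/(-66))*(-137) + 127 = (62*(-1/66))*(-137) + 127 = -31/33*(-137) + 127 = 4247/33 + 127 = 8438/33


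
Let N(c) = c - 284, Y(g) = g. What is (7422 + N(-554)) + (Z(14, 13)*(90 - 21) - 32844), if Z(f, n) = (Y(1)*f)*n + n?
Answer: -12805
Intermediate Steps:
N(c) = -284 + c
Z(f, n) = n + f*n (Z(f, n) = (1*f)*n + n = f*n + n = n + f*n)
(7422 + N(-554)) + (Z(14, 13)*(90 - 21) - 32844) = (7422 + (-284 - 554)) + ((13*(1 + 14))*(90 - 21) - 32844) = (7422 - 838) + ((13*15)*69 - 32844) = 6584 + (195*69 - 32844) = 6584 + (13455 - 32844) = 6584 - 19389 = -12805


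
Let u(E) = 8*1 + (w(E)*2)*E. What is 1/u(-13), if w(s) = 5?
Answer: -1/122 ≈ -0.0081967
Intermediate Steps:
u(E) = 8 + 10*E (u(E) = 8*1 + (5*2)*E = 8 + 10*E)
1/u(-13) = 1/(8 + 10*(-13)) = 1/(8 - 130) = 1/(-122) = -1/122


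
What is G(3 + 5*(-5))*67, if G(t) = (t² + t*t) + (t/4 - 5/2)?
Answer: 64320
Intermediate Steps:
G(t) = -5/2 + 2*t² + t/4 (G(t) = (t² + t²) + (t*(¼) - 5*½) = 2*t² + (t/4 - 5/2) = 2*t² + (-5/2 + t/4) = -5/2 + 2*t² + t/4)
G(3 + 5*(-5))*67 = (-5/2 + 2*(3 + 5*(-5))² + (3 + 5*(-5))/4)*67 = (-5/2 + 2*(3 - 25)² + (3 - 25)/4)*67 = (-5/2 + 2*(-22)² + (¼)*(-22))*67 = (-5/2 + 2*484 - 11/2)*67 = (-5/2 + 968 - 11/2)*67 = 960*67 = 64320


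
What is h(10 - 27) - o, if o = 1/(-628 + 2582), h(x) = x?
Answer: -33219/1954 ≈ -17.001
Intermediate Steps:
o = 1/1954 ≈ 0.00051177
h(10 - 27) - o = (10 - 27) - 1*1/1954 = -17 - 1/1954 = -33219/1954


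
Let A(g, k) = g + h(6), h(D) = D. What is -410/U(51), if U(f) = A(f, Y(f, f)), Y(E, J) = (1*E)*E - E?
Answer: -410/57 ≈ -7.1930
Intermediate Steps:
Y(E, J) = E² - E (Y(E, J) = E*E - E = E² - E)
A(g, k) = 6 + g (A(g, k) = g + 6 = 6 + g)
U(f) = 6 + f
-410/U(51) = -410/(6 + 51) = -410/57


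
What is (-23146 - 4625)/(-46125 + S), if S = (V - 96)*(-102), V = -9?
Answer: 9257/11805 ≈ 0.78416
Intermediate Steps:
S = 10710 (S = (-9 - 96)*(-102) = -105*(-102) = 10710)
(-23146 - 4625)/(-46125 + S) = (-23146 - 4625)/(-46125 + 10710) = -27771/(-35415) = -27771*(-1/35415) = 9257/11805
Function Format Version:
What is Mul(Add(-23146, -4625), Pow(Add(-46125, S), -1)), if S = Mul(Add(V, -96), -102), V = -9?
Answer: Rational(9257, 11805) ≈ 0.78416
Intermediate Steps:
S = 10710 (S = Mul(Add(-9, -96), -102) = Mul(-105, -102) = 10710)
Mul(Add(-23146, -4625), Pow(Add(-46125, S), -1)) = Mul(Add(-23146, -4625), Pow(Add(-46125, 10710), -1)) = Mul(-27771, Pow(-35415, -1)) = Mul(-27771, Rational(-1, 35415)) = Rational(9257, 11805)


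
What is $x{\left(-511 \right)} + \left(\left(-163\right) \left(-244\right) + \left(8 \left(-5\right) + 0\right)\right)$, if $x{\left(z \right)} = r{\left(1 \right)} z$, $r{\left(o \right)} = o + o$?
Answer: $38710$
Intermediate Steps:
$r{\left(o \right)} = 2 o$
$x{\left(z \right)} = 2 z$ ($x{\left(z \right)} = 2 \cdot 1 z = 2 z$)
$x{\left(-511 \right)} + \left(\left(-163\right) \left(-244\right) + \left(8 \left(-5\right) + 0\right)\right) = 2 \left(-511\right) + \left(\left(-163\right) \left(-244\right) + \left(8 \left(-5\right) + 0\right)\right) = -1022 + \left(39772 + \left(-40 + 0\right)\right) = -1022 + \left(39772 - 40\right) = -1022 + 39732 = 38710$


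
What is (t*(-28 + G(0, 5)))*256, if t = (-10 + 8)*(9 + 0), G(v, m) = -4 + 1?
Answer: 142848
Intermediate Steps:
G(v, m) = -3
t = -18 (t = -2*9 = -18)
(t*(-28 + G(0, 5)))*256 = -18*(-28 - 3)*256 = -18*(-31)*256 = 558*256 = 142848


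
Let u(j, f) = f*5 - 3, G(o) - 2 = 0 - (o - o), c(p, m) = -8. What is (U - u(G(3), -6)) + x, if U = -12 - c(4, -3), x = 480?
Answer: 509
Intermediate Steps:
G(o) = 2 (G(o) = 2 + (0 - (o - o)) = 2 + (0 - 1*0) = 2 + (0 + 0) = 2 + 0 = 2)
u(j, f) = -3 + 5*f (u(j, f) = 5*f - 3 = -3 + 5*f)
U = -4 (U = -12 - 1*(-8) = -12 + 8 = -4)
(U - u(G(3), -6)) + x = (-4 - (-3 + 5*(-6))) + 480 = (-4 - (-3 - 30)) + 480 = (-4 - 1*(-33)) + 480 = (-4 + 33) + 480 = 29 + 480 = 509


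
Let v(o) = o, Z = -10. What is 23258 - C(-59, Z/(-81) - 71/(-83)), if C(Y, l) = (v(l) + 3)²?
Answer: 1050516476582/45198729 ≈ 23242.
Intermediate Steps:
C(Y, l) = (3 + l)² (C(Y, l) = (l + 3)² = (3 + l)²)
23258 - C(-59, Z/(-81) - 71/(-83)) = 23258 - (3 + (-10/(-81) - 71/(-83)))² = 23258 - (3 + (-10*(-1/81) - 71*(-1/83)))² = 23258 - (3 + (10/81 + 71/83))² = 23258 - (3 + 6581/6723)² = 23258 - (26750/6723)² = 23258 - 1*715562500/45198729 = 23258 - 715562500/45198729 = 1050516476582/45198729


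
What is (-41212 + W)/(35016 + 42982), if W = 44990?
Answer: 1889/38999 ≈ 0.048437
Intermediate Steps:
(-41212 + W)/(35016 + 42982) = (-41212 + 44990)/(35016 + 42982) = 3778/77998 = 3778*(1/77998) = 1889/38999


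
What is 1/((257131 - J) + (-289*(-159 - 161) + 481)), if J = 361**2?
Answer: 1/219771 ≈ 4.5502e-6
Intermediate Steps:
J = 130321
1/((257131 - J) + (-289*(-159 - 161) + 481)) = 1/((257131 - 1*130321) + (-289*(-159 - 161) + 481)) = 1/((257131 - 130321) + (-289*(-320) + 481)) = 1/(126810 + (92480 + 481)) = 1/(126810 + 92961) = 1/219771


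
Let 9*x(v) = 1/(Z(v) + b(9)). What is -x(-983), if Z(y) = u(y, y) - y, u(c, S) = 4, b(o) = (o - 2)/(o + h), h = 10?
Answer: -19/168840 ≈ -0.00011253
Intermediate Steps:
b(o) = (-2 + o)/(10 + o) (b(o) = (o - 2)/(o + 10) = (-2 + o)/(10 + o))
Z(y) = 4 - y
x(v) = 1/(9*(83/19 - v)) (x(v) = 1/(9*((4 - v) + (-2 + 9)/(10 + 9))) = 1/(9*((4 - v) + 7/19)) = 1/(9*(83/19 - v)))
-x(-983) = -19/(9*(83 - 19*(-983))) = -19/(9*(83 + 18677)) = -19/(9*18760) = -1*19/168840 = -19/168840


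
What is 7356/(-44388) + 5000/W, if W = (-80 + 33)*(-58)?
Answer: 8411981/5041737 ≈ 1.6685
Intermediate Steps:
W = 2726 (W = -47*(-58) = 2726)
7356/(-44388) + 5000/W = 7356/(-44388) + 5000/2726 = 7356*(-1/44388) + 5000*(1/2726) = -613/3699 + 2500/1363 = 8411981/5041737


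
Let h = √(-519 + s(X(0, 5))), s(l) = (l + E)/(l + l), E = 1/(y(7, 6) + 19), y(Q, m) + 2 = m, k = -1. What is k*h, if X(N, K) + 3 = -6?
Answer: -I*√2468590/69 ≈ -22.771*I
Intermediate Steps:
X(N, K) = -9 (X(N, K) = -3 - 6 = -9)
y(Q, m) = -2 + m
E = 1/23 (E = 1/((-2 + 6) + 19) = 1/(4 + 19) = 1/23 ≈ 0.043478)
s(l) = (1/23 + l)/(2*l) (s(l) = (l + 1/23)/(l + l) = (1/23 + l)/((2*l)) = (1/23 + l)*(1/(2*l)) = (1/23 + l)/(2*l))
h = I*√2468590/69 (h = √(-519 + (1/46)*(1 + 23*(-9))/(-9)) = √(-519 + (1/46)*(-⅑)*(1 - 207)) = √(-519 + (1/46)*(-⅑)*(-206)) = √(-519 + 103/207) = √(-107330/207) = I*√2468590/69 ≈ 22.771*I)
k*h = -I*√2468590/69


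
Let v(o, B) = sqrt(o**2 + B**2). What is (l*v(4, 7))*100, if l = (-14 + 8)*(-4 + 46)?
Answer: -25200*sqrt(65) ≈ -2.0317e+5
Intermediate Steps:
l = -252 (l = -6*42 = -252)
v(o, B) = sqrt(B**2 + o**2)
(l*v(4, 7))*100 = -252*sqrt(7**2 + 4**2)*100 = -252*sqrt(49 + 16)*100 = -252*sqrt(65)*100 = -25200*sqrt(65)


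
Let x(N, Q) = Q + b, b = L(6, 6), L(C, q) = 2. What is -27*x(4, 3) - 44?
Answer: -179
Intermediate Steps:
b = 2
x(N, Q) = 2 + Q (x(N, Q) = Q + 2 = 2 + Q)
-27*x(4, 3) - 44 = -27*(2 + 3) - 44 = -27*5 - 44 = -135 - 44 = -179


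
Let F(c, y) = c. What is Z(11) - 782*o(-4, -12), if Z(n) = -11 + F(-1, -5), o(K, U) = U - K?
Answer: 6244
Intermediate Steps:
Z(n) = -12 (Z(n) = -11 - 1 = -12)
Z(11) - 782*o(-4, -12) = -12 - 782*(-12 - 1*(-4)) = -12 - 782*(-12 + 4) = -12 - 782*(-8) = -12 + 6256 = 6244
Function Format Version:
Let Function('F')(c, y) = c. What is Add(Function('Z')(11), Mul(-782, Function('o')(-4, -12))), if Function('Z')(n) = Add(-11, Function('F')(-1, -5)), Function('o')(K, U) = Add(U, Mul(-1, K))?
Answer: 6244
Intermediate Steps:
Function('Z')(n) = -12 (Function('Z')(n) = Add(-11, -1) = -12)
Add(Function('Z')(11), Mul(-782, Function('o')(-4, -12))) = Add(-12, Mul(-782, Add(-12, Mul(-1, -4)))) = Add(-12, Mul(-782, Add(-12, 4))) = Add(-12, Mul(-782, -8)) = Add(-12, 6256) = 6244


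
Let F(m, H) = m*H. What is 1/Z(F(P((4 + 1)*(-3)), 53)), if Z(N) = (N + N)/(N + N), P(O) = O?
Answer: 1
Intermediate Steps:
F(m, H) = H*m
Z(N) = 1 (Z(N) = (2*N)/((2*N)) = (2*N)*(1/(2*N)) = 1)
1/Z(F(P((4 + 1)*(-3)), 53)) = 1/1 = 1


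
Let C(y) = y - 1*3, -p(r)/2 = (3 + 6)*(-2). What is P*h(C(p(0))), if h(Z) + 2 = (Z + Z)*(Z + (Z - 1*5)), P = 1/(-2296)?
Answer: -503/287 ≈ -1.7526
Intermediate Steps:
p(r) = 36 (p(r) = -2*(3 + 6)*(-2) = -18*(-2) = -2*(-18) = 36)
P = -1/2296 ≈ -0.00043554
C(y) = -3 + y (C(y) = y - 3 = -3 + y)
h(Z) = -2 + 2*Z*(-5 + 2*Z) (h(Z) = -2 + (Z + Z)*(Z + (Z - 1*5)) = -2 + (2*Z)*(Z + (Z - 5)) = -2 + (2*Z)*(Z + (-5 + Z)) = -2 + (2*Z)*(-5 + 2*Z) = -2 + 2*Z*(-5 + 2*Z))
P*h(C(p(0))) = -(-2 - 10*(-3 + 36) + 4*(-3 + 36)²)/2296 = -(-2 - 10*33 + 4*33²)/2296 = -(-2 - 330 + 4*1089)/2296 = -(-2 - 330 + 4356)/2296 = -1/2296*4024 = -503/287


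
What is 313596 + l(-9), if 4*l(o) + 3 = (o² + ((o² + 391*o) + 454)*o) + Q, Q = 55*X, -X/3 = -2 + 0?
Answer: 320412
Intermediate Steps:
X = 6 (X = -3*(-2 + 0) = -3*(-2) = 6)
Q = 330 (Q = 55*6 = 330)
l(o) = 327/4 + o²/4 + o*(454 + o² + 391*o)/4 (l(o) = -¾ + ((o² + ((o² + 391*o) + 454)*o) + 330)/4 = -¾ + ((o² + (454 + o² + 391*o)*o) + 330)/4 = -¾ + ((o² + o*(454 + o² + 391*o)) + 330)/4 = -¾ + (330 + o² + o*(454 + o² + 391*o))/4 = -¾ + (165/2 + o²/4 + o*(454 + o² + 391*o)/4) = 327/4 + o²/4 + o*(454 + o² + 391*o)/4)
313596 + l(-9) = 313596 + (327/4 + 98*(-9)² + (¼)*(-9)³ + (227/2)*(-9)) = 313596 + (327/4 + 98*81 + (¼)*(-729) - 2043/2) = 313596 + (327/4 + 7938 - 729/4 - 2043/2) = 313596 + 6816 = 320412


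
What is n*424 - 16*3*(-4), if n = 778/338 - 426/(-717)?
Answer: 57349928/40391 ≈ 1419.9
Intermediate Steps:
n = 116969/40391 (n = 778*(1/338) - 426*(-1/717) = 389/169 + 142/239 = 116969/40391 ≈ 2.8959)
n*424 - 16*3*(-4) = (116969/40391)*424 - 16*3*(-4) = 49594856/40391 - 48*(-4) = 49594856/40391 + 192 = 57349928/40391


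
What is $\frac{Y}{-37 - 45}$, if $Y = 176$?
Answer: $- \frac{88}{41} \approx -2.1463$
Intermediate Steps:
$\frac{Y}{-37 - 45} = \frac{1}{-37 - 45} \cdot 176 = \frac{1}{-82} \cdot 176 = \left(- \frac{1}{82}\right) 176 = - \frac{88}{41}$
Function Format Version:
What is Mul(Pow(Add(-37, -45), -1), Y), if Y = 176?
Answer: Rational(-88, 41) ≈ -2.1463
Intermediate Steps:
Mul(Pow(Add(-37, -45), -1), Y) = Mul(Pow(Add(-37, -45), -1), 176) = Mul(Pow(-82, -1), 176) = Mul(Rational(-1, 82), 176) = Rational(-88, 41)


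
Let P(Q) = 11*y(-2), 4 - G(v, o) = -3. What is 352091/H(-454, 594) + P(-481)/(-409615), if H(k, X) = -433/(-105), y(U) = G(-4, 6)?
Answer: 15143284237984/177363295 ≈ 85380.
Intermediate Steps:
G(v, o) = 7 (G(v, o) = 4 - 1*(-3) = 4 + 3 = 7)
y(U) = 7
H(k, X) = 433/105 (H(k, X) = -433*(-1/105) = 433/105)
P(Q) = 77 (P(Q) = 11*7 = 77)
352091/H(-454, 594) + P(-481)/(-409615) = 352091/(433/105) + 77/(-409615) = 352091*(105/433) + 77*(-1/409615) = 36969555/433 - 77/409615 = 15143284237984/177363295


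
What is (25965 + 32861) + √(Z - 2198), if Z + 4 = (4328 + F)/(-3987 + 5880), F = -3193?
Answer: 58826 + I*√7888606143/1893 ≈ 58826.0 + 46.919*I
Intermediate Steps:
Z = -6437/1893 (Z = -4 + (4328 - 3193)/(-3987 + 5880) = -4 + 1135/1893 = -6437/1893 ≈ -3.4004)
(25965 + 32861) + √(Z - 2198) = (25965 + 32861) + √(-6437/1893 - 2198) = 58826 + √(-4167251/1893) = 58826 + I*√7888606143/1893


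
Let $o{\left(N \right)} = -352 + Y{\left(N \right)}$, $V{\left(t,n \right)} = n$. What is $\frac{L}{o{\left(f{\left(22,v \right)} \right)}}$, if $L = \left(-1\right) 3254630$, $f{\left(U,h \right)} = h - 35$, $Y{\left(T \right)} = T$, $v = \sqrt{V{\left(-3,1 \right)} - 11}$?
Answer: $\frac{1259541810}{149779} + \frac{3254630 i \sqrt{10}}{149779} \approx 8409.3 + 68.715 i$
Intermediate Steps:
$v = i \sqrt{10}$ ($v = \sqrt{1 - 11} = \sqrt{-10} = i \sqrt{10} \approx 3.1623 i$)
$f{\left(U,h \right)} = -35 + h$
$o{\left(N \right)} = -352 + N$
$L = -3254630$
$\frac{L}{o{\left(f{\left(22,v \right)} \right)}} = - \frac{3254630}{-352 - \left(35 - i \sqrt{10}\right)} = - \frac{3254630}{-387 + i \sqrt{10}}$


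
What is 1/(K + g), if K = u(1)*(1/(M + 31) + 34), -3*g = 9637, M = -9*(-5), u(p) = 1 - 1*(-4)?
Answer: -228/693637 ≈ -0.00032870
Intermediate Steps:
u(p) = 5 (u(p) = 1 + 4 = 5)
M = 45
g = -9637/3 (g = -⅓*9637 = -9637/3 ≈ -3212.3)
K = 12925/76 (K = 5*(1/(45 + 31) + 34) = 5*(1/76 + 34) = 5*(2585/76) = 12925/76 ≈ 170.07)
1/(K + g) = 1/(12925/76 - 9637/3) = 1/(-693637/228) = -228/693637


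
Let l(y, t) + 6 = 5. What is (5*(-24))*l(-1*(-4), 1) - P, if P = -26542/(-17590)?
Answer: 1042129/8795 ≈ 118.49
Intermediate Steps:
l(y, t) = -1 (l(y, t) = -6 + 5 = -1)
P = 13271/8795 (P = -26542*(-1/17590) = 13271/8795 ≈ 1.5089)
(5*(-24))*l(-1*(-4), 1) - P = (5*(-24))*(-1) - 1*13271/8795 = -120*(-1) - 13271/8795 = 120 - 13271/8795 = 1042129/8795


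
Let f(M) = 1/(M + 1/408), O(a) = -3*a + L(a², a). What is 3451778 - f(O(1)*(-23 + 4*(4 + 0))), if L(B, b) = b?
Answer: 19720007306/5713 ≈ 3.4518e+6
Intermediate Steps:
O(a) = -2*a (O(a) = -3*a + a = -2*a)
f(M) = 1/(1/408 + M) (f(M) = 1/(M + 1/408) = 1/(1/408 + M))
3451778 - f(O(1)*(-23 + 4*(4 + 0))) = 3451778 - 408/(1 + 408*((-2*1)*(-23 + 4*(4 + 0)))) = 3451778 - 408/(1 + 408*(-2*(-23 + 4*4))) = 3451778 - 408/(1 + 408*(-2*(-23 + 16))) = 3451778 - 408/(1 + 408*(-2*(-7))) = 3451778 - 408/(1 + 408*14) = 3451778 - 408/(1 + 5712) = 3451778 - 408/5713 = 19720007306/5713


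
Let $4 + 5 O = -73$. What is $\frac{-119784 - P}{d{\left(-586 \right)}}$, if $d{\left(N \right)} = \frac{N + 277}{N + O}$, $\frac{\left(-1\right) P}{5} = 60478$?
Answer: $\frac{549096242}{1545} \approx 3.554 \cdot 10^{5}$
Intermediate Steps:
$P = -302390$ ($P = \left(-5\right) 60478 = -302390$)
$O = - \frac{77}{5}$ ($O = - \frac{4}{5} + \frac{1}{5} \left(-73\right) = - \frac{4}{5} - \frac{73}{5} = - \frac{77}{5} \approx -15.4$)
$d{\left(N \right)} = \frac{277 + N}{- \frac{77}{5} + N}$ ($d{\left(N \right)} = \frac{N + 277}{N - \frac{77}{5}} = \frac{277 + N}{- \frac{77}{5} + N}$)
$\frac{-119784 - P}{d{\left(-586 \right)}} = \frac{-119784 - -302390}{5 \frac{1}{-77 + 5 \left(-586\right)} \left(277 - 586\right)} = \frac{-119784 + 302390}{5 \frac{1}{-77 - 2930} \left(-309\right)} = \frac{182606}{5 \frac{1}{-3007} \left(-309\right)} = \frac{182606}{5 \left(- \frac{1}{3007}\right) \left(-309\right)} = \frac{182606}{\frac{1545}{3007}} = 182606 \cdot \frac{3007}{1545} = \frac{549096242}{1545}$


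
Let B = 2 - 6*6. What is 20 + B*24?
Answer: -796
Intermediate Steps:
B = -34 (B = 2 - 36 = -34)
20 + B*24 = 20 - 34*24 = 20 - 816 = -796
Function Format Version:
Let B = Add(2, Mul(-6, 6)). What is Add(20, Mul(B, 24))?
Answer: -796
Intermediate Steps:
B = -34 (B = Add(2, -36) = -34)
Add(20, Mul(B, 24)) = Add(20, Mul(-34, 24)) = Add(20, -816) = -796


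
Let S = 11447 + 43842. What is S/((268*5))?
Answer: 55289/1340 ≈ 41.260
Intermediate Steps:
S = 55289
S/((268*5)) = 55289/((268*5)) = 55289/1340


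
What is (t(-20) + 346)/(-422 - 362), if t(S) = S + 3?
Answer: -47/112 ≈ -0.41964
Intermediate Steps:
t(S) = 3 + S
(t(-20) + 346)/(-422 - 362) = ((3 - 20) + 346)/(-422 - 362) = (-17 + 346)/(-784) = 329*(-1/784) = -47/112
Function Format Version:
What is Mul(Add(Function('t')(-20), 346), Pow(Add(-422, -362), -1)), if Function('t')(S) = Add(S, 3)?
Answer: Rational(-47, 112) ≈ -0.41964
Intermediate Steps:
Function('t')(S) = Add(3, S)
Mul(Add(Function('t')(-20), 346), Pow(Add(-422, -362), -1)) = Mul(Add(Add(3, -20), 346), Pow(Add(-422, -362), -1)) = Mul(Add(-17, 346), Pow(-784, -1)) = Mul(329, Rational(-1, 784)) = Rational(-47, 112)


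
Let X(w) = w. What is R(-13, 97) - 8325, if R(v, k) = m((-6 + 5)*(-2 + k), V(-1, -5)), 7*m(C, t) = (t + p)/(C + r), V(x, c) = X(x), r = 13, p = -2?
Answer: -4778547/574 ≈ -8325.0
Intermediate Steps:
V(x, c) = x
m(C, t) = (-2 + t)/(7*(13 + C)) (m(C, t) = ((t - 2)/(C + 13))/7 = ((-2 + t)/(13 + C))/7 = (-2 + t)/(7*(13 + C)))
R(v, k) = -3/(7*(15 - k)) (R(v, k) = (-2 - 1)/(7*(13 + (-6 + 5)*(-2 + k))) = (1/7)*(-3)/(13 - (-2 + k)) = (1/7)*(-3)/(13 + (2 - k)) = (1/7)*(-3)/(15 - k) = -3/(7*(15 - k)))
R(-13, 97) - 8325 = 3/(7*(-15 + 97)) - 8325 = (3/7)/82 - 8325 = (3/7)*(1/82) - 8325 = 3/574 - 8325 = -4778547/574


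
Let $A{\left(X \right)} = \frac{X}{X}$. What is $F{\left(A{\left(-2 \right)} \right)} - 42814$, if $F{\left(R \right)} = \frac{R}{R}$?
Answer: $-42813$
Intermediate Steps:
$A{\left(X \right)} = 1$
$F{\left(R \right)} = 1$
$F{\left(A{\left(-2 \right)} \right)} - 42814 = 1 - 42814 = -42813$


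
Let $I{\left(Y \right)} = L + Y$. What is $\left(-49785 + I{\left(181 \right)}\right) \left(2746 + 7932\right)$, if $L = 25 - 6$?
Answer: $-529468630$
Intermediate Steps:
$L = 19$ ($L = 25 - 6 = 19$)
$I{\left(Y \right)} = 19 + Y$
$\left(-49785 + I{\left(181 \right)}\right) \left(2746 + 7932\right) = \left(-49785 + \left(19 + 181\right)\right) \left(2746 + 7932\right) = \left(-49785 + 200\right) 10678 = \left(-49585\right) 10678 = -529468630$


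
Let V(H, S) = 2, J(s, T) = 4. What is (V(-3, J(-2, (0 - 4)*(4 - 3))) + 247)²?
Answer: 62001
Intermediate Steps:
(V(-3, J(-2, (0 - 4)*(4 - 3))) + 247)² = (2 + 247)² = 249² = 62001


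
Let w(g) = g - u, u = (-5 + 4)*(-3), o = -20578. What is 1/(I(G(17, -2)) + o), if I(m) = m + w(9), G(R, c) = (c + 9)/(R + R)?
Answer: -34/699441 ≈ -4.8610e-5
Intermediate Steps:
u = 3 (u = -1*(-3) = 3)
G(R, c) = (9 + c)/(2*R) (G(R, c) = (9 + c)/((2*R)) = (9 + c)*(1/(2*R)) = (9 + c)/(2*R))
w(g) = -3 + g (w(g) = g - 1*3 = g - 3 = -3 + g)
I(m) = 6 + m (I(m) = m + (-3 + 9) = m + 6 = 6 + m)
1/(I(G(17, -2)) + o) = 1/((6 + (½)*(9 - 2)/17) - 20578) = 1/((6 + (½)*(1/17)*7) - 20578) = 1/((6 + 7/34) - 20578) = 1/(211/34 - 20578) = 1/(-699441/34) = -34/699441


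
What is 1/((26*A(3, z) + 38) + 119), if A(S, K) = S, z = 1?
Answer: 1/235 ≈ 0.0042553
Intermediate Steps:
1/((26*A(3, z) + 38) + 119) = 1/((26*3 + 38) + 119) = 1/((78 + 38) + 119) = 1/(116 + 119) = 1/235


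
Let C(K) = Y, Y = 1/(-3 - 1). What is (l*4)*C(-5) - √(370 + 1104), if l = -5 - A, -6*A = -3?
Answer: 11/2 - √1474 ≈ -32.893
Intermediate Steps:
A = ½ (A = -⅙*(-3) = ½ ≈ 0.50000)
Y = -¼ (Y = 1/(-4) = -¼ ≈ -0.25000)
C(K) = -¼
l = -11/2 (l = -5 - 1*½ = -5 - ½ = -11/2 ≈ -5.5000)
(l*4)*C(-5) - √(370 + 1104) = -11/2*4*(-¼) - √(370 + 1104) = -22*(-¼) - √1474 = 11/2 - √1474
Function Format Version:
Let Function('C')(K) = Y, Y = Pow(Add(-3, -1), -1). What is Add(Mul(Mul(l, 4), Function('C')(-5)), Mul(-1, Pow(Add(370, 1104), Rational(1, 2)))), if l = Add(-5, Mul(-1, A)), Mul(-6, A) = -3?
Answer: Add(Rational(11, 2), Mul(-1, Pow(1474, Rational(1, 2)))) ≈ -32.893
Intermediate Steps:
A = Rational(1, 2) (A = Mul(Rational(-1, 6), -3) = Rational(1, 2) ≈ 0.50000)
Y = Rational(-1, 4) (Y = Pow(-4, -1) = Rational(-1, 4) ≈ -0.25000)
Function('C')(K) = Rational(-1, 4)
l = Rational(-11, 2) (l = Add(-5, Mul(-1, Rational(1, 2))) = Add(-5, Rational(-1, 2)) = Rational(-11, 2) ≈ -5.5000)
Add(Mul(Mul(l, 4), Function('C')(-5)), Mul(-1, Pow(Add(370, 1104), Rational(1, 2)))) = Add(Mul(Mul(Rational(-11, 2), 4), Rational(-1, 4)), Mul(-1, Pow(Add(370, 1104), Rational(1, 2)))) = Add(Mul(-22, Rational(-1, 4)), Mul(-1, Pow(1474, Rational(1, 2)))) = Add(Rational(11, 2), Mul(-1, Pow(1474, Rational(1, 2))))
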